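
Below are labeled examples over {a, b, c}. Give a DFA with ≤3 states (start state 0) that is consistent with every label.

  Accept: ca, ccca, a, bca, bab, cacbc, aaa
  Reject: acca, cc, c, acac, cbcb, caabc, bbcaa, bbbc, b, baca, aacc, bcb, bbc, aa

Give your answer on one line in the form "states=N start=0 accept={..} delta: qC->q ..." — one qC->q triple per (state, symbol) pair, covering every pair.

Fold the examples into a partial DFA from state 0: repeatedly fix the first undefined (state, symbol) met by the shortest-then-alphabetical prefix, trying targets in increasing order and rejecting any under which an Accept and a Reject string meet in one state with the same remainder; add a state when all current targets are rejected. Accepting states are where Accept strings end.
a: 0a undefined. 0a->0: no, a/aa meet in 0. Open state 1: 0a->1.
b: 0b undefined. 0b->0: ok.
c: 0c undefined. 0c->0: ok.
aa: 1a undefined. 1a->0: ok.
ac: 1c undefined. 1c->0: no, ca/acca meet in 1. 1c->1: ok.
bab: 1b undefined. 1b->0: no, bab/acca meet in 0. 1b->1: ok.
All examples now run through 2 states with every (state, symbol) defined. Accept strings end in {1}, Reject strings end in {0}; accept={1}.

states=2 start=0 accept={1} delta: 0a->1 0b->0 0c->0 1a->0 1b->1 1c->1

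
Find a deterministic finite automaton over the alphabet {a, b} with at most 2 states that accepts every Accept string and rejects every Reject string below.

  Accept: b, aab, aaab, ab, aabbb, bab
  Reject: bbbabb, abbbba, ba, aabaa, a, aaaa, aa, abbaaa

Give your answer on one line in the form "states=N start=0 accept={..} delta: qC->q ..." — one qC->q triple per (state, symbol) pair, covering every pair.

states=2 start=0 accept={1} delta: 0a->0 0b->1 1a->0 1b->0

Fold the examples into a partial DFA from state 0: repeatedly fix the first undefined (state, symbol) met by the shortest-then-alphabetical prefix, trying targets in increasing order and rejecting any under which an Accept and a Reject string meet in one state with the same remainder; add a state when all current targets are rejected. Accepting states are where Accept strings end.
a: 0a undefined. 0a->0: ok.
b: 0b undefined. 0b->0: no, b/bbbabb meet in 0. Open state 1: 0b->1.
ba: 1a undefined. 1a->0: ok.
bb: 1b undefined. 1b->0: ok.
All examples now run through 2 states with every (state, symbol) defined. Accept strings end in {1}, Reject strings end in {0}; accept={1}.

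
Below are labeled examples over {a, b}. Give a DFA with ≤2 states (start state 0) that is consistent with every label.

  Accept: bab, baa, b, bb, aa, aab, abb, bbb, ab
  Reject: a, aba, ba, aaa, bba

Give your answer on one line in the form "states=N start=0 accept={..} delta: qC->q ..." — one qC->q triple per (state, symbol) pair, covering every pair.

Fold the examples into a partial DFA from state 0: repeatedly fix the first undefined (state, symbol) met by the shortest-then-alphabetical prefix, trying targets in increasing order and rejecting any under which an Accept and a Reject string meet in one state with the same remainder; add a state when all current targets are rejected. Accepting states are where Accept strings end.
a: 0a undefined. 0a->0: no, aa/a meet in 0. Open state 1: 0a->1.
b: 0b undefined. 0b->0: ok.
aa: 1a undefined. 1a->0: ok.
ab: 1b undefined. 1b->0: ok.
All examples now run through 2 states with every (state, symbol) defined. Accept strings end in {0}, Reject strings end in {1}; accept={0}.

states=2 start=0 accept={0} delta: 0a->1 0b->0 1a->0 1b->0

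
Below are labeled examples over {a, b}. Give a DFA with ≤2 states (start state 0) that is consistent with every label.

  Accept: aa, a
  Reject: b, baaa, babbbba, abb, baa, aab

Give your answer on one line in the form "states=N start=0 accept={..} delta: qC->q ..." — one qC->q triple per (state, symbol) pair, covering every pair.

states=2 start=0 accept={0} delta: 0a->0 0b->1 1a->1 1b->1

State merging on the prefix tree: take the shortest (then alphabetical) example prefix whose next move is undefined and point that move at state 0, else 1, else 2, ...; a target is out if some Accept/Reject pair would then sit in one state with the same input left (inseparable). If every existing state is out, open a new one.
a: 0a undefined. 0a->0: ok.
b: 0b undefined. 0b->0: no, aa/b meet in 0. Open state 1: 0b->1.
ba: 1a undefined. 1a->0: no, aa/baaa meet in 0. 1a->1: ok.
abb: 1b undefined. 1b->0: no, aa/abb meet in 0. 1b->1: ok.
All examples now run through 2 states with every (state, symbol) defined. Accept strings end in {0}, Reject strings end in {1}; accept={0}.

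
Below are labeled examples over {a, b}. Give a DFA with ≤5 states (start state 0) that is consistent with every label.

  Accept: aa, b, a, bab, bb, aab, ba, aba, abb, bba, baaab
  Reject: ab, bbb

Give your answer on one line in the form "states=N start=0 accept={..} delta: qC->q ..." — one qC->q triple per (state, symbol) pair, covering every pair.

Fold the examples into a partial DFA from state 0: repeatedly fix the first undefined (state, symbol) met by the shortest-then-alphabetical prefix, trying targets in increasing order and rejecting any under which an Accept and a Reject string meet in one state with the same remainder; add a state when all current targets are rejected. Accepting states are where Accept strings end.
a: 0a undefined. 0a->0: no, b/ab meet in 0 with "b" left. Open state 1: 0a->1.
b: 0b undefined. 0b->0: no, b/bbb meet in 0. 0b->1: no, bb/ab meet in 1 with "b" left. Open state 2: 0b->2.
aa: 1a undefined. 1a->0: ok.
ab: 1b undefined. 1b->0: no, aa/ab meet in 0. 1b->1: no, a/ab meet in 1. 1b->2: no, b/ab meet in 2. Open state 3: 1b->3.
ba: 2a undefined. 2a->0: ok.
bb: 2b undefined. 2b->0: no, b/bbb meet in 2. 2b->1: ok.
aba: 3a undefined. 3a->0: ok.
abb: 3b undefined. 3b->0: ok.
All examples now run through 4 states with every (state, symbol) defined. Accept strings end in {0,1,2}, Reject strings end in {3}; accept={0,1,2}.

states=4 start=0 accept={0,1,2} delta: 0a->1 0b->2 1a->0 1b->3 2a->0 2b->1 3a->0 3b->0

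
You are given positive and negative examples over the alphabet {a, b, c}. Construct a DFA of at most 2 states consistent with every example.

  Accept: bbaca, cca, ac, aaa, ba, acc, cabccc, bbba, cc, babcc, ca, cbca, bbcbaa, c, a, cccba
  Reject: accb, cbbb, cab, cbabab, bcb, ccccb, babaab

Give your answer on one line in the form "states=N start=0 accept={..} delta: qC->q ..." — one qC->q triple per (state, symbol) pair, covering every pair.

Grow the machine one transition at a time. Run the examples from 0; the earliest place one falls off (shortest prefix, ties alphabetical) gets sent to the lowest-numbered state that keeps every Accept/Reject pair distinguishable — a pair clashes when both reach the same state with identical unread suffix — and to a fresh state only if none does.
a: 0a undefined. 0a->0: ok.
b: 0b undefined. 0b->0: no, aaa/babaab meet in 0. Open state 1: 0b->1.
c: 0c undefined. 0c->0: ok.
ba: 1a undefined. 1a->0: ok.
bb: 1b undefined. 1b->0: ok.
bc: 1c undefined. 1c->0: ok.
All examples now run through 2 states with every (state, symbol) defined. Accept strings end in {0}, Reject strings end in {1}; accept={0}.

states=2 start=0 accept={0} delta: 0a->0 0b->1 0c->0 1a->0 1b->0 1c->0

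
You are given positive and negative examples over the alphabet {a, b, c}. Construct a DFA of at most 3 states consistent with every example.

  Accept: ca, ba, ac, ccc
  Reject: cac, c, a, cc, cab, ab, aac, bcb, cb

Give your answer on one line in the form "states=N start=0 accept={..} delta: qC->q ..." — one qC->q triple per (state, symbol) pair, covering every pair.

State merging on the prefix tree: take the shortest (then alphabetical) example prefix whose next move is undefined and point that move at state 0, else 1, else 2, ...; a target is out if some Accept/Reject pair would then sit in one state with the same input left (inseparable). If every existing state is out, open a new one.
a: 0a undefined. 0a->0: no, ac/c meet in 0 with "c" left. Open state 1: 0a->1.
b: 0b undefined. 0b->0: no, ba/a meet in 1. 0b->1: ok.
c: 0c undefined. 0c->0: no, ca/a meet in 1. 0c->1: no, ac/cc meet in 1 with "c" left. Open state 2: 0c->2.
aa: 1a undefined. 1a->0: ok.
ab: 1b undefined. 1b->0: no, ba/ab meet in 0. 1b->1: ok.
ac: 1c undefined. 1c->0: ok.
ca: 2a undefined. 2a->0: ok.
cb: 2b undefined. 2b->0: no, ca/cb meet in 0. 2b->1: ok.
cc: 2c undefined. 2c->0: no, ca/cc meet in 0. 2c->1: ok.
All examples now run through 3 states with every (state, symbol) defined. Accept strings end in {0}, Reject strings end in {1,2}; accept={0}.

states=3 start=0 accept={0} delta: 0a->1 0b->1 0c->2 1a->0 1b->1 1c->0 2a->0 2b->1 2c->1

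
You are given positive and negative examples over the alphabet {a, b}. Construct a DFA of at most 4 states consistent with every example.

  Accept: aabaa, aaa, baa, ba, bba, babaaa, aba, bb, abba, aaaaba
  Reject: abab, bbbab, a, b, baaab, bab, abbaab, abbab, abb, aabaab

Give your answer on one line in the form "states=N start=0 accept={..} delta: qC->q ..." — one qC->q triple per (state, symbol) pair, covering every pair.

State merging on the prefix tree: take the shortest (then alphabetical) example prefix whose next move is undefined and point that move at state 0, else 1, else 2, ...; a target is out if some Accept/Reject pair would then sit in one state with the same input left (inseparable). If every existing state is out, open a new one.
a: 0a undefined. 0a->0: no, aaa/a meet in 0. Open state 1: 0a->1.
b: 0b undefined. 0b->0: no, ba/a meet in 1. 0b->1: ok.
aa: 1a undefined. 1a->0: no, aabaa/a meet in 1. 1a->1: no, aaa/a meet in 1. Open state 2: 1a->2.
ab: 1b undefined. 1b->0: no, bba/a meet in 1. 1b->1: no, bb/a meet in 1. 1b->2: ok.
aaa: 2a undefined. 2a->0: no, ba/baaab meet in 2. 2a->1: no, aaa/a meet in 1. 2a->2: ok.
aab: 2b undefined. 2b->0: no, aabaa/bbbab meet in 2. 2b->1: ok.
All examples now run through 3 states with every (state, symbol) defined. Accept strings end in {2}, Reject strings end in {1}; accept={2}.

states=3 start=0 accept={2} delta: 0a->1 0b->1 1a->2 1b->2 2a->2 2b->1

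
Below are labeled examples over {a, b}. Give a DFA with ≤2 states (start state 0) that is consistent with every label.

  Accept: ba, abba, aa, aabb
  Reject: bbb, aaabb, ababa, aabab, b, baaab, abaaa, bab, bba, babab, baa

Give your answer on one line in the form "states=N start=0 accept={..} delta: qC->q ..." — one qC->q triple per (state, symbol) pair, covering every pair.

states=2 start=0 accept={0} delta: 0a->1 0b->1 1a->0 1b->0

Grow the machine one transition at a time. Run the examples from 0; the earliest place one falls off (shortest prefix, ties alphabetical) gets sent to the lowest-numbered state that keeps every Accept/Reject pair distinguishable — a pair clashes when both reach the same state with identical unread suffix — and to a fresh state only if none does.
a: 0a undefined. 0a->0: no, abba/bba meet in 0 with "bba" left. Open state 1: 0a->1.
b: 0b undefined. 0b->0: no, ba/bba meet in 1. 0b->1: ok.
aa: 1a undefined. 1a->0: ok.
ab: 1b undefined. 1b->0: ok.
All examples now run through 2 states with every (state, symbol) defined. Accept strings end in {0}, Reject strings end in {1}; accept={0}.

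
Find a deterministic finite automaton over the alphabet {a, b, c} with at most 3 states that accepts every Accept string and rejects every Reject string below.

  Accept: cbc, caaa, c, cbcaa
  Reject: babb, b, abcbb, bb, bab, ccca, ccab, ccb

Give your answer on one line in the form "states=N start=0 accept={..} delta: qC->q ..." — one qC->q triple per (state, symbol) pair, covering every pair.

Grow the machine one transition at a time. Run the examples from 0; the earliest place one falls off (shortest prefix, ties alphabetical) gets sent to the lowest-numbered state that keeps every Accept/Reject pair distinguishable — a pair clashes when both reach the same state with identical unread suffix — and to a fresh state only if none does.
a: 0a undefined. 0a->0: ok.
b: 0b undefined. 0b->0: ok.
c: 0c undefined. 0c->0: no, cbc/babb meet in 0. Open state 1: 0c->1.
ca: 1a undefined. 1a->0: no, caaa/babb meet in 0. 1a->1: ok.
cb: 1b undefined. 1b->0: ok.
cc: 1c undefined. 1c->0: no, cbc/ccca meet in 1. 1c->1: no, cbc/ccca meet in 1. Open state 2: 1c->2.
cca: 2a undefined. 2a->0: ok.
ccb: 2b undefined. 2b->0: ok.
ccc: 2c undefined. 2c->0: ok.
All examples now run through 3 states with every (state, symbol) defined. Accept strings end in {1}, Reject strings end in {0}; accept={1}.

states=3 start=0 accept={1} delta: 0a->0 0b->0 0c->1 1a->1 1b->0 1c->2 2a->0 2b->0 2c->0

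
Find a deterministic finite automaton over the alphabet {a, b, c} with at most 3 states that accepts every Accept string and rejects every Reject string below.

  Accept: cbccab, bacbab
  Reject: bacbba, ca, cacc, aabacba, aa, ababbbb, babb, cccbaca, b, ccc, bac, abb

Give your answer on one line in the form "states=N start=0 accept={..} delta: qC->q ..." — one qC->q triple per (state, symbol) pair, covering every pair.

states=3 start=0 accept={2} delta: 0a->0 0b->0 0c->1 1a->0 1b->2 1c->0 2a->1 2b->0 2c->2

Grow the machine one transition at a time. Run the examples from 0; the earliest place one falls off (shortest prefix, ties alphabetical) gets sent to the lowest-numbered state that keeps every Accept/Reject pair distinguishable — a pair clashes when both reach the same state with identical unread suffix — and to a fresh state only if none does.
a: 0a undefined. 0a->0: ok.
b: 0b undefined. 0b->0: ok.
c: 0c undefined. 0c->0: no, cbccab/bacbba meet in 0. Open state 1: 0c->1.
ca: 1a undefined. 1a->0: ok.
cb: 1b undefined. 1b->0: no, bacbab/bacbba meet in 0. 1b->1: no, bacbab/bacbba meet in 0. Open state 2: 1b->2.
cc: 1c undefined. 1c->0: ok.
cbc: 2c undefined. 2c->0: no, cbccab/ca meet in 0. 2c->1: no, cbccab/ca meet in 0. 2c->2: ok.
bacba: 2a undefined. 2a->0: no, cbccab/ca meet in 0. 2a->1: ok.
bacbb: 2b undefined. 2b->0: ok.
All examples now run through 3 states with every (state, symbol) defined. Accept strings end in {2}, Reject strings end in {0,1}; accept={2}.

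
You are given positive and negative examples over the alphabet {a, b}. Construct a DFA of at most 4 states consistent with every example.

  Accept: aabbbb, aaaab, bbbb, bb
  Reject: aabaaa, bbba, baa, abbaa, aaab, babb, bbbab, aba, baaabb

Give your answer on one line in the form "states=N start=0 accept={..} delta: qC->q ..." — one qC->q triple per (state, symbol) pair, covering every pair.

states=3 start=0 accept={0} delta: 0a->1 0b->0 1a->2 1b->1 2a->1 2b->0

Fold the examples into a partial DFA from state 0: repeatedly fix the first undefined (state, symbol) met by the shortest-then-alphabetical prefix, trying targets in increasing order and rejecting any under which an Accept and a Reject string meet in one state with the same remainder; add a state when all current targets are rejected. Accepting states are where Accept strings end.
a: 0a undefined. 0a->0: no, aaaab/aaab meet in 0 with "b" left. Open state 1: 0a->1.
b: 0b undefined. 0b->0: ok.
aa: 1a undefined. 1a->0: no, aabbbb/baa meet in 0. 1a->1: no, aaaab/aaab meet in 1 with "b" left. Open state 2: 1a->2.
ab: 1b undefined. 1b->0: no, bbbb/babb meet in 0. 1b->1: ok.
aaa: 2a undefined. 2a->0: no, aaaab/bbba meet in 1. 2a->1: ok.
aab: 2b undefined. 2b->0: ok.
All examples now run through 3 states with every (state, symbol) defined. Accept strings end in {0}, Reject strings end in {1,2}; accept={0}.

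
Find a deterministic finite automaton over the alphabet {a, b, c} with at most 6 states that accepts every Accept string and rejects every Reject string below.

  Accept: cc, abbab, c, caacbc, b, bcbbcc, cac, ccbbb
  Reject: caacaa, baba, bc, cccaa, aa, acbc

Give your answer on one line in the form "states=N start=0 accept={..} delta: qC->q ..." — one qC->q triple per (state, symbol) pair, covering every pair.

states=4 start=0 accept={1,2} delta: 0a->0 0b->1 0c->2 1a->0 1b->3 1c->0 2a->2 2b->1 2c->1 3a->0 3b->0 3c->2

State merging on the prefix tree: take the shortest (then alphabetical) example prefix whose next move is undefined and point that move at state 0, else 1, else 2, ...; a target is out if some Accept/Reject pair would then sit in one state with the same input left (inseparable). If every existing state is out, open a new one.
a: 0a undefined. 0a->0: ok.
b: 0b undefined. 0b->0: no, abbab/baba meet in 0. Open state 1: 0b->1.
c: 0c undefined. 0c->0: no, cc/caacaa meet in 0. 0c->1: no, cc/bc meet in 1 with "c" left. Open state 2: 0c->2.
ba: 1a undefined. 1a->0: ok.
bc: 1c undefined. 1c->0: ok.
ca: 2a undefined. 2a->0: no, caacbc/acbc meet in 2 with "bc" left. 2a->1: no, caacbc/acbc meet in 2 with "bc" left. 2a->2: ok.
cc: 2c undefined. 2c->0: no, cc/caacaa meet in 0. 2c->1: ok.
abb: 1b undefined. 1b->0: no, ccbbb/caacaa meet in 0. 1b->1: no, caacbc/caacaa meet in 0. 1b->2: no, bcbbcc/caacaa meet in 0. Open state 3: 1b->3.
acb: 2b undefined. 2b->0: no, c/acbc meet in 2. 2b->1: ok.
abba: 3a undefined. 3a->0: ok.
ccbb: 3b undefined. 3b->0: ok.
bcbbc: 3c undefined. 3c->0: no, caacbc/caacaa meet in 0. 3c->1: no, bcbbcc/caacaa meet in 0. 3c->2: ok.
All examples now run through 4 states with every (state, symbol) defined. Accept strings end in {1,2}, Reject strings end in {0}; accept={1,2}.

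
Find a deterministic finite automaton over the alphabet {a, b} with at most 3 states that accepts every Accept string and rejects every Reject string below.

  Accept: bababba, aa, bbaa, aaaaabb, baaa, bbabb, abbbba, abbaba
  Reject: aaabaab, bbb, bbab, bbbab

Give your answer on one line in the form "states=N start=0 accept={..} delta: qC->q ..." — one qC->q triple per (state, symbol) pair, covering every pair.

states=2 start=0 accept={0} delta: 0a->0 0b->1 1a->0 1b->0

Grow the machine one transition at a time. Run the examples from 0; the earliest place one falls off (shortest prefix, ties alphabetical) gets sent to the lowest-numbered state that keeps every Accept/Reject pair distinguishable — a pair clashes when both reach the same state with identical unread suffix — and to a fresh state only if none does.
a: 0a undefined. 0a->0: ok.
b: 0b undefined. 0b->0: no, bababba/aaabaab meet in 0. Open state 1: 0b->1.
ba: 1a undefined. 1a->0: ok.
bb: 1b undefined. 1b->0: ok.
All examples now run through 2 states with every (state, symbol) defined. Accept strings end in {0}, Reject strings end in {1}; accept={0}.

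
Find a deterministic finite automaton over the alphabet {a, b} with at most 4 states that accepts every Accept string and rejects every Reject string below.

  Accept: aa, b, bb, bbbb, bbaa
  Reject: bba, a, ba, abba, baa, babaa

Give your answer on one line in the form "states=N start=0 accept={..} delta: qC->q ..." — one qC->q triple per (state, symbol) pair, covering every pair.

states=4 start=0 accept={0,2} delta: 0a->1 0b->2 1a->0 1b->0 2a->3 2b->0 3a->1 3b->1

Fold the examples into a partial DFA from state 0: repeatedly fix the first undefined (state, symbol) met by the shortest-then-alphabetical prefix, trying targets in increasing order and rejecting any under which an Accept and a Reject string meet in one state with the same remainder; add a state when all current targets are rejected. Accepting states are where Accept strings end.
a: 0a undefined. 0a->0: no, aa/a meet in 0. Open state 1: 0a->1.
b: 0b undefined. 0b->0: no, aa/baa meet in 1 with "a" left. 0b->1: no, aa/ba meet in 1 with "a" left. Open state 2: 0b->2.
aa: 1a undefined. 1a->0: ok.
ab: 1b undefined. 1b->0: ok.
ba: 2a undefined. 2a->0: no, aa/ba meet in 0. 2a->1: no, aa/baa meet in 0. 2a->2: no, b/ba meet in 2. Open state 3: 2a->3.
bb: 2b undefined. 2b->0: ok.
baa: 3a undefined. 3a->0: no, aa/baa meet in 0. 3a->1: ok.
bab: 3b undefined. 3b->0: no, aa/babaa meet in 0. 3b->1: ok.
All examples now run through 4 states with every (state, symbol) defined. Accept strings end in {0,2}, Reject strings end in {1,3}; accept={0,2}.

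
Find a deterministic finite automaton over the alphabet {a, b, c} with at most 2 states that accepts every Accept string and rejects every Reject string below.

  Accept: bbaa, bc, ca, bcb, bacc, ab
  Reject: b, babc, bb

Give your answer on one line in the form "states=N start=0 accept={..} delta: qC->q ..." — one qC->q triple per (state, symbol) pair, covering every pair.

states=2 start=0 accept={1} delta: 0a->1 0b->0 0c->1 1a->1 1b->1 1c->0

Grow the machine one transition at a time. Run the examples from 0; the earliest place one falls off (shortest prefix, ties alphabetical) gets sent to the lowest-numbered state that keeps every Accept/Reject pair distinguishable — a pair clashes when both reach the same state with identical unread suffix — and to a fresh state only if none does.
a: 0a undefined. 0a->0: no, ab/b meet in 0 with "b" left. Open state 1: 0a->1.
b: 0b undefined. 0b->0: ok.
c: 0c undefined. 0c->0: no, bc/b meet in 0. 0c->1: ok.
ab: 1b undefined. 1b->0: no, bc/babc meet in 1. 1b->1: ok.
ca: 1a undefined. 1a->0: no, bbaa/b meet in 0. 1a->1: ok.
bac: 1c undefined. 1c->0: ok.
All examples now run through 2 states with every (state, symbol) defined. Accept strings end in {1}, Reject strings end in {0}; accept={1}.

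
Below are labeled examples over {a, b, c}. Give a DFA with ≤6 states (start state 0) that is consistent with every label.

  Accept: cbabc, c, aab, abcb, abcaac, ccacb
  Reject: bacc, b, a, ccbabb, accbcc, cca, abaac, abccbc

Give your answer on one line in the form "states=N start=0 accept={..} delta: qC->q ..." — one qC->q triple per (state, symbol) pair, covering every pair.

states=5 start=0 accept={2,3} delta: 0a->1 0b->0 0c->2 1a->1 1b->2 1c->1 2a->0 2b->0 2c->3 3a->4 3b->2 3c->4 4a->0 4b->1 4c->1

State merging on the prefix tree: take the shortest (then alphabetical) example prefix whose next move is undefined and point that move at state 0, else 1, else 2, ...; a target is out if some Accept/Reject pair would then sit in one state with the same input left (inseparable). If every existing state is out, open a new one.
a: 0a undefined. 0a->0: no, aab/b meet in 0 with "b" left. Open state 1: 0a->1.
b: 0b undefined. 0b->0: ok.
c: 0c undefined. 0c->0: no, c/b meet in 0. 0c->1: no, c/a meet in 1. Open state 2: 0c->2.
aa: 1a undefined. 1a->0: no, aab/b meet in 0. 1a->1: ok.
ab: 1b undefined. 1b->0: no, aab/b meet in 0. 1b->1: no, aab/a meet in 1. 1b->2: ok.
ac: 1c undefined. 1c->0: no, c/bacc meet in 2. 1c->1: ok.
cb: 2b undefined. 2b->0: ok.
cc: 2c undefined. 2c->0: no, cbabc/b meet in 0. 2c->1: no, cbabc/bacc meet in 1. 2c->2: no, cbabc/accbcc meet in 2. Open state 3: 2c->3.
aba: 2a undefined. 2a->0: ok.
cca: 3a undefined. 3a->0: no, abcaac/bacc meet in 1. 3a->1: no, abcaac/bacc meet in 1. 3a->2: no, c/cca meet in 2. 3a->3: no, cbabc/cca meet in 3. Open state 4: 3a->4.
ccb: 3b undefined. 3b->0: no, abcb/b meet in 0. 3b->1: no, abcb/bacc meet in 1. 3b->2: ok.
abcc: 3c undefined. 3c->0: no, c/abccbc meet in 2. 3c->1: no, cbabc/abccbc meet in 3. 3c->2: no, c/accbcc meet in 2. 3c->3: no, cbabc/accbcc meet in 3. 3c->4: ok.
ccac: 4c undefined. 4c->0: no, ccacb/b meet in 0. 4c->1: ok.
abcaa: 4a undefined. 4a->0: ok.
abccb: 4b undefined. 4b->0: no, c/abccbc meet in 2. 4b->1: ok.
All examples now run through 5 states with every (state, symbol) defined. Accept strings end in {2,3}, Reject strings end in {0,1,4}; accept={2,3}.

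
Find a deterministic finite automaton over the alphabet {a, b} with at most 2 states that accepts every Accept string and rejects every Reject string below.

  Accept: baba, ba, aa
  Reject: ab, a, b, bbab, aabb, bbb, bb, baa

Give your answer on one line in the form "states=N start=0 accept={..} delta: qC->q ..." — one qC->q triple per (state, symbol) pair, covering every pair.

Fold the examples into a partial DFA from state 0: repeatedly fix the first undefined (state, symbol) met by the shortest-then-alphabetical prefix, trying targets in increasing order and rejecting any under which an Accept and a Reject string meet in one state with the same remainder; add a state when all current targets are rejected. Accepting states are where Accept strings end.
a: 0a undefined. 0a->0: no, aa/a meet in 0. Open state 1: 0a->1.
b: 0b undefined. 0b->0: no, ba/a meet in 1. 0b->1: ok.
aa: 1a undefined. 1a->0: ok.
ab: 1b undefined. 1b->0: no, baba/ab meet in 0. 1b->1: ok.
All examples now run through 2 states with every (state, symbol) defined. Accept strings end in {0}, Reject strings end in {1}; accept={0}.

states=2 start=0 accept={0} delta: 0a->1 0b->1 1a->0 1b->1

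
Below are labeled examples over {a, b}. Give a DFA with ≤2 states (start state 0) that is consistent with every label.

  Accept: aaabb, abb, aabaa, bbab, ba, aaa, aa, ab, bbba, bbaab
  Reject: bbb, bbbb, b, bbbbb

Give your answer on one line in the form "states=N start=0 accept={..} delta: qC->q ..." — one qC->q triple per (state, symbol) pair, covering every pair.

Grow the machine one transition at a time. Run the examples from 0; the earliest place one falls off (shortest prefix, ties alphabetical) gets sent to the lowest-numbered state that keeps every Accept/Reject pair distinguishable — a pair clashes when both reach the same state with identical unread suffix — and to a fresh state only if none does.
a: 0a undefined. 0a->0: no, ab/b meet in 0 with "b" left. Open state 1: 0a->1.
b: 0b undefined. 0b->0: ok.
aa: 1a undefined. 1a->0: no, aabaa/bbb meet in 0. 1a->1: ok.
ab: 1b undefined. 1b->0: no, aaabb/bbb meet in 0. 1b->1: ok.
All examples now run through 2 states with every (state, symbol) defined. Accept strings end in {1}, Reject strings end in {0}; accept={1}.

states=2 start=0 accept={1} delta: 0a->1 0b->0 1a->1 1b->1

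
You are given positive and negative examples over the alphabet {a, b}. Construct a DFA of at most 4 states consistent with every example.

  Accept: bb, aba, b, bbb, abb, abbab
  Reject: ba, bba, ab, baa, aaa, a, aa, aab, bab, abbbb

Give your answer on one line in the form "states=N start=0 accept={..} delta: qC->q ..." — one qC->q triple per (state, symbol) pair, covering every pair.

states=4 start=0 accept={0,3} delta: 0a->1 0b->0 1a->1 1b->2 2a->0 2b->3 3a->0 3b->1

Fold the examples into a partial DFA from state 0: repeatedly fix the first undefined (state, symbol) met by the shortest-then-alphabetical prefix, trying targets in increasing order and rejecting any under which an Accept and a Reject string meet in one state with the same remainder; add a state when all current targets are rejected. Accepting states are where Accept strings end.
a: 0a undefined. 0a->0: no, aba/ba meet in 0 with "ba" left. Open state 1: 0a->1.
b: 0b undefined. 0b->0: ok.
aa: 1a undefined. 1a->0: no, bb/baa meet in 0. 1a->1: ok.
ab: 1b undefined. 1b->0: no, bb/ab meet in 0. 1b->1: no, aba/ba meet in 1. Open state 2: 1b->2.
aba: 2a undefined. 2a->0: ok.
abb: 2b undefined. 2b->0: no, bb/abbbb meet in 0. 2b->1: no, abb/ba meet in 1. 2b->2: no, abb/ab meet in 2. Open state 3: 2b->3.
abba: 3a undefined. 3a->0: ok.
abbb: 3b undefined. 3b->0: no, bb/abbbb meet in 0. 3b->1: ok.
All examples now run through 4 states with every (state, symbol) defined. Accept strings end in {0,3}, Reject strings end in {1,2}; accept={0,3}.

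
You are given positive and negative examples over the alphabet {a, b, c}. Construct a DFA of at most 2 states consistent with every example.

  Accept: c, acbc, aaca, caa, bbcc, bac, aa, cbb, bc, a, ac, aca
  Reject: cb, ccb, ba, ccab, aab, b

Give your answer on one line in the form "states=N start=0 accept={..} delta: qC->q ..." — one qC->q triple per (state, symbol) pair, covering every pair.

State merging on the prefix tree: take the shortest (then alphabetical) example prefix whose next move is undefined and point that move at state 0, else 1, else 2, ...; a target is out if some Accept/Reject pair would then sit in one state with the same input left (inseparable). If every existing state is out, open a new one.
a: 0a undefined. 0a->0: ok.
b: 0b undefined. 0b->0: no, aa/ba meet in 0. Open state 1: 0b->1.
c: 0c undefined. 0c->0: ok.
ba: 1a undefined. 1a->0: no, c/ba meet in 0. 1a->1: ok.
bb: 1b undefined. 1b->0: ok.
bc: 1c undefined. 1c->0: ok.
All examples now run through 2 states with every (state, symbol) defined. Accept strings end in {0}, Reject strings end in {1}; accept={0}.

states=2 start=0 accept={0} delta: 0a->0 0b->1 0c->0 1a->1 1b->0 1c->0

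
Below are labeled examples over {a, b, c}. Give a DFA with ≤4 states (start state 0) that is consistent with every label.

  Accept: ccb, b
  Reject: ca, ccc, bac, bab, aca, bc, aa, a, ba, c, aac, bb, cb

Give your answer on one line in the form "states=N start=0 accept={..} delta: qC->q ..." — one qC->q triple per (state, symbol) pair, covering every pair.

states=3 start=0 accept={1} delta: 0a->0 0b->1 0c->2 1a->2 1b->0 1c->0 2a->0 2b->0 2c->0

State merging on the prefix tree: take the shortest (then alphabetical) example prefix whose next move is undefined and point that move at state 0, else 1, else 2, ...; a target is out if some Accept/Reject pair would then sit in one state with the same input left (inseparable). If every existing state is out, open a new one.
a: 0a undefined. 0a->0: ok.
b: 0b undefined. 0b->0: no, b/bab meet in 0. Open state 1: 0b->1.
c: 0c undefined. 0c->0: no, ccb/cb meet in 1. 0c->1: no, b/c meet in 1. Open state 2: 0c->2.
ba: 1a undefined. 1a->0: no, b/bab meet in 1. 1a->1: no, b/ba meet in 1. 1a->2: ok.
bb: 1b undefined. 1b->0: ok.
bc: 1c undefined. 1c->0: ok.
ca: 2a undefined. 2a->0: ok.
cb: 2b undefined. 2b->0: ok.
cc: 2c undefined. 2c->0: ok.
All examples now run through 3 states with every (state, symbol) defined. Accept strings end in {1}, Reject strings end in {0,2}; accept={1}.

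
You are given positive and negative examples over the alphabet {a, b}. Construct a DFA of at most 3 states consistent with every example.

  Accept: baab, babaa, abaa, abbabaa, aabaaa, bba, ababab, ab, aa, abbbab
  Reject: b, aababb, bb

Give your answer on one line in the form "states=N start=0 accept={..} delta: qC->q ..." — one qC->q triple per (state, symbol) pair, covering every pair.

states=3 start=0 accept={1,2} delta: 0a->1 0b->0 1a->1 1b->2 2a->0 2b->0

State merging on the prefix tree: take the shortest (then alphabetical) example prefix whose next move is undefined and point that move at state 0, else 1, else 2, ...; a target is out if some Accept/Reject pair would then sit in one state with the same input left (inseparable). If every existing state is out, open a new one.
a: 0a undefined. 0a->0: no, ab/b meet in 0 with "b" left. Open state 1: 0a->1.
b: 0b undefined. 0b->0: ok.
aa: 1a undefined. 1a->0: no, baab/b meet in 0. 1a->1: ok.
ab: 1b undefined. 1b->0: no, baab/b meet in 0. 1b->1: no, baab/aababb meet in 1. Open state 2: 1b->2.
aba: 2a undefined. 2a->0: ok.
abb: 2b undefined. 2b->0: ok.
All examples now run through 3 states with every (state, symbol) defined. Accept strings end in {1,2}, Reject strings end in {0}; accept={1,2}.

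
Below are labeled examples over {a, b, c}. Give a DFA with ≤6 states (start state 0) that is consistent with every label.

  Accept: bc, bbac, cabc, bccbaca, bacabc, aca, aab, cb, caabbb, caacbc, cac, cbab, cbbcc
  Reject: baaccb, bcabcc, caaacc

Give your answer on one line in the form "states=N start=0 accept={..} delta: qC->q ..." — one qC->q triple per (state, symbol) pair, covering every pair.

Fold the examples into a partial DFA from state 0: repeatedly fix the first undefined (state, symbol) met by the shortest-then-alphabetical prefix, trying targets in increasing order and rejecting any under which an Accept and a Reject string meet in one state with the same remainder; add a state when all current targets are rejected. Accepting states are where Accept strings end.
a: 0a undefined. 0a->0: ok.
b: 0b undefined. 0b->0: ok.
c: 0c undefined. 0c->0: no, bc/baaccb meet in 0. Open state 1: 0c->1.
ca: 1a undefined. 1a->0: ok.
cb: 1b undefined. 1b->0: no, cbbcc/bcabcc meet in 1 with "c" left. 1b->1: no, caacbc/bcabcc meet in 1 with "c" left. Open state 2: 1b->2.
bcc: 1c undefined. 1c->0: no, bccbaca/baaccb meet in 0. 1c->1: no, bc/bcabcc meet in 1. 1c->2: no, cb/bcabcc meet in 2. Open state 3: 1c->3.
cba: 2a undefined. 2a->0: ok.
cbb: 2b undefined. 2b->0: no, cbbcc/bcabcc meet in 3. 2b->1: ok.
bccb: 3b undefined. 3b->0: no, bccbaca/baaccb meet in 0. 3b->1: no, bc/baaccb meet in 1. 3b->2: no, cb/baaccb meet in 2. 3b->3: ok.
bccba: 3a undefined. 3a->0: ok.
cbbcc: 3c undefined. 3c->0: ok.
caacbc: 2c undefined. 2c->0: ok.
All examples now run through 4 states with every (state, symbol) defined. Accept strings end in {0,1,2}, Reject strings end in {3}; accept={0,1,2}.

states=4 start=0 accept={0,1,2} delta: 0a->0 0b->0 0c->1 1a->0 1b->2 1c->3 2a->0 2b->1 2c->0 3a->0 3b->3 3c->0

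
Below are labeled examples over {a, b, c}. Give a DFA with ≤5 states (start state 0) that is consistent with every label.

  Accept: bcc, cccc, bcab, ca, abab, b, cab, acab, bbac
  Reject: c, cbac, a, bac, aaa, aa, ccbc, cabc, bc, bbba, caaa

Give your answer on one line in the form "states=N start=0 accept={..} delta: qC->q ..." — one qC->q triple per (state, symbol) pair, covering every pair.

State merging on the prefix tree: take the shortest (then alphabetical) example prefix whose next move is undefined and point that move at state 0, else 1, else 2, ...; a target is out if some Accept/Reject pair would then sit in one state with the same input left (inseparable). If every existing state is out, open a new one.
a: 0a undefined. 0a->0: ok.
b: 0b undefined. 0b->0: no, abab/a meet in 0. Open state 1: 0b->1.
c: 0c undefined. 0c->0: no, cccc/c meet in 0. 0c->1: no, b/c meet in 1. Open state 2: 0c->2.
ba: 1a undefined. 1a->0: ok.
bb: 1b undefined. 1b->0: no, bbac/c meet in 2. 1b->1: no, bbac/c meet in 2. 1b->2: ok.
bc: 1c undefined. 1c->0: no, bcc/c meet in 2. 1c->1: no, bcc/bc meet in 1. 1c->2: ok.
ca: 2a undefined. 2a->0: no, ca/a meet in 0. 2a->1: no, bcc/cabc meet in 2 with "c" left. 2a->2: no, ca/c meet in 2. Open state 3: 2a->3.
cb: 2b undefined. 2b->0: ok.
cc: 2c undefined. 2c->0: no, bcc/a meet in 0. 2c->1: no, bcc/ccbc meet in 1. 2c->2: no, bcc/c meet in 2. 2c->3: ok.
caa: 3a undefined. 3a->0: ok.
cab: 3b undefined. 3b->0: no, bcab/a meet in 0. 3b->1: ok.
ccc: 3c undefined. 3c->0: no, cccc/c meet in 2. 3c->1: no, cccc/c meet in 2. 3c->2: no, bbac/c meet in 2. 3c->3: ok.
All examples now run through 4 states with every (state, symbol) defined. Accept strings end in {1,3}, Reject strings end in {0,2}; accept={1,3}.

states=4 start=0 accept={1,3} delta: 0a->0 0b->1 0c->2 1a->0 1b->2 1c->2 2a->3 2b->0 2c->3 3a->0 3b->1 3c->3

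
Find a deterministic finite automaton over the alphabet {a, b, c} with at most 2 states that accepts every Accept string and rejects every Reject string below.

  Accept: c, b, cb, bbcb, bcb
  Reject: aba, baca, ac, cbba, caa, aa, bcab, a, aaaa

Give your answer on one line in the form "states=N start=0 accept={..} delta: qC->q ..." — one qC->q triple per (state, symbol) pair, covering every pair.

states=2 start=0 accept={0} delta: 0a->1 0b->0 0c->0 1a->1 1b->1 1c->1

State merging on the prefix tree: take the shortest (then alphabetical) example prefix whose next move is undefined and point that move at state 0, else 1, else 2, ...; a target is out if some Accept/Reject pair would then sit in one state with the same input left (inseparable). If every existing state is out, open a new one.
a: 0a undefined. 0a->0: no, c/ac meet in 0 with "c" left. Open state 1: 0a->1.
b: 0b undefined. 0b->0: ok.
c: 0c undefined. 0c->0: ok.
aa: 1a undefined. 1a->0: no, c/caa meet in 0. 1a->1: ok.
ab: 1b undefined. 1b->0: no, c/bcab meet in 0. 1b->1: ok.
ac: 1c undefined. 1c->0: no, c/ac meet in 0. 1c->1: ok.
All examples now run through 2 states with every (state, symbol) defined. Accept strings end in {0}, Reject strings end in {1}; accept={0}.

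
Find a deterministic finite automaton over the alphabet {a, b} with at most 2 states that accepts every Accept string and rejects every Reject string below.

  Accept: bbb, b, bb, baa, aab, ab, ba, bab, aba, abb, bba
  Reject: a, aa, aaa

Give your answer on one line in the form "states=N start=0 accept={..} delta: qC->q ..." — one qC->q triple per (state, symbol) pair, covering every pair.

Grow the machine one transition at a time. Run the examples from 0; the earliest place one falls off (shortest prefix, ties alphabetical) gets sent to the lowest-numbered state that keeps every Accept/Reject pair distinguishable — a pair clashes when both reach the same state with identical unread suffix — and to a fresh state only if none does.
a: 0a undefined. 0a->0: ok.
b: 0b undefined. 0b->0: no, bbb/a meet in 0. Open state 1: 0b->1.
ba: 1a undefined. 1a->0: no, baa/a meet in 0. 1a->1: ok.
bb: 1b undefined. 1b->0: no, bb/a meet in 0. 1b->1: ok.
All examples now run through 2 states with every (state, symbol) defined. Accept strings end in {1}, Reject strings end in {0}; accept={1}.

states=2 start=0 accept={1} delta: 0a->0 0b->1 1a->1 1b->1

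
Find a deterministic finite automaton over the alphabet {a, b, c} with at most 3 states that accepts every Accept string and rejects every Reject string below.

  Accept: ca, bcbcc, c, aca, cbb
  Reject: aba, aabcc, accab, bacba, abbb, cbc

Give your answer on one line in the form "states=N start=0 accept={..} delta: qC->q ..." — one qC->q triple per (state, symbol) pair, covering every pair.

states=3 start=0 accept={1} delta: 0a->0 0b->0 0c->1 1a->1 1b->2 1c->0 2a->0 2b->1 2c->0

State merging on the prefix tree: take the shortest (then alphabetical) example prefix whose next move is undefined and point that move at state 0, else 1, else 2, ...; a target is out if some Accept/Reject pair would then sit in one state with the same input left (inseparable). If every existing state is out, open a new one.
a: 0a undefined. 0a->0: ok.
b: 0b undefined. 0b->0: ok.
c: 0c undefined. 0c->0: no, ca/aba meet in 0. Open state 1: 0c->1.
ca: 1a undefined. 1a->0: no, ca/aba meet in 0. 1a->1: ok.
cb: 1b undefined. 1b->0: no, ca/cbc meet in 1. 1b->1: no, ca/bacba meet in 1. Open state 2: 1b->2.
acc: 1c undefined. 1c->0: ok.
cbb: 2b undefined. 2b->0: no, cbb/aba meet in 0. 2b->1: ok.
cbc: 2c undefined. 2c->0: ok.
bacba: 2a undefined. 2a->0: ok.
All examples now run through 3 states with every (state, symbol) defined. Accept strings end in {1}, Reject strings end in {0}; accept={1}.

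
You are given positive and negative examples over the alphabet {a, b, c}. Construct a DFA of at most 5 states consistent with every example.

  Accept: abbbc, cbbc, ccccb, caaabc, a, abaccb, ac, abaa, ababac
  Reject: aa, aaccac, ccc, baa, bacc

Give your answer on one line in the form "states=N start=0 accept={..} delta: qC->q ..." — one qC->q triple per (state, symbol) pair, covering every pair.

states=3 start=0 accept={1,2} delta: 0a->1 0b->0 0c->1 1a->0 1b->1 1c->2 2a->2 2b->1 2c->0

Fold the examples into a partial DFA from state 0: repeatedly fix the first undefined (state, symbol) met by the shortest-then-alphabetical prefix, trying targets in increasing order and rejecting any under which an Accept and a Reject string meet in one state with the same remainder; add a state when all current targets are rejected. Accepting states are where Accept strings end.
a: 0a undefined. 0a->0: no, a/aa meet in 0. Open state 1: 0a->1.
b: 0b undefined. 0b->0: ok.
c: 0c undefined. 0c->0: no, cbbc/ccc meet in 0. 0c->1: ok.
aa: 1a undefined. 1a->0: ok.
ab: 1b undefined. 1b->0: no, abaa/aa meet in 0. 1b->1: ok.
ac: 1c undefined. 1c->0: no, abbbc/aa meet in 0. 1c->1: no, abbbc/aaccac meet in 1. Open state 2: 1c->2.
ccc: 2c undefined. 2c->0: ok.
aacca: 2a undefined. 2a->0: no, ccccb/aaccac meet in 1. 2a->1: no, abbbc/aaccac meet in 2. 2a->2: ok.
abaccb: 2b undefined. 2b->0: no, abaccb/aa meet in 0. 2b->1: ok.
All examples now run through 3 states with every (state, symbol) defined. Accept strings end in {1,2}, Reject strings end in {0}; accept={1,2}.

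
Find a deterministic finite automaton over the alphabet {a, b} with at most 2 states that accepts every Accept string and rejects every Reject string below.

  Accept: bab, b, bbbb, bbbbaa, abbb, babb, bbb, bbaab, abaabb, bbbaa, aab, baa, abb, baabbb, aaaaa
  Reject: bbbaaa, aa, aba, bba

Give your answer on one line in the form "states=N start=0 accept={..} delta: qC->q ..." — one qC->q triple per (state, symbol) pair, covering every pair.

Fold the examples into a partial DFA from state 0: repeatedly fix the first undefined (state, symbol) met by the shortest-then-alphabetical prefix, trying targets in increasing order and rejecting any under which an Accept and a Reject string meet in one state with the same remainder; add a state when all current targets are rejected. Accepting states are where Accept strings end.
a: 0a undefined. 0a->0: no, aaaaa/aa meet in 0. Open state 1: 0a->1.
b: 0b undefined. 0b->0: no, bbbbaa/aa meet in 1 with "a" left. 0b->1: ok.
aa: 1a undefined. 1a->0: ok.
ab: 1b undefined. 1b->0: no, bab/aba meet in 1. 1b->1: ok.
All examples now run through 2 states with every (state, symbol) defined. Accept strings end in {1}, Reject strings end in {0}; accept={1}.

states=2 start=0 accept={1} delta: 0a->1 0b->1 1a->0 1b->1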